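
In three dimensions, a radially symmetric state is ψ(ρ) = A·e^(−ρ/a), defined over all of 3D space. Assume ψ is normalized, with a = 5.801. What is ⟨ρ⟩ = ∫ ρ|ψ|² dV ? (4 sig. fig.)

⟨ρ⟩ ≈ 8.702

The expectation value is the |ψ|²-weighted average of ρ: ∫ ρ|ψ|² 4πρ² dρ.
Evaluating both integrals, ⟨ρ⟩ = 3·a/2.
With a = 5.801, ⟨ρ⟩ = 8.7015.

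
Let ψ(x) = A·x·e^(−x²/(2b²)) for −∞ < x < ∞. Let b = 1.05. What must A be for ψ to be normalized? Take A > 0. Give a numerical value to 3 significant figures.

A ≈ 0.987

Require ∫ |ψ|² dx = 1 over the whole domain.
∫|ψ|² dx = A²·(√(π)·b^3/2).
Hence A² = 1/[√(π)·b^3/2].
With b = 1.05: A² = 0.9747 and A = 0.9873.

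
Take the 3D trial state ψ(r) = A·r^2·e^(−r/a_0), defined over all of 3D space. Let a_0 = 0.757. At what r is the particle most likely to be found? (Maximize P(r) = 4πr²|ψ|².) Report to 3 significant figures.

r ≈ 2.27

Differentiate P(r) = 4πr²|ψ|² with respect to r and set to zero.
This gives r = 3·a_0.
With a_0 = 0.757, the most probable radial distance is 2.271.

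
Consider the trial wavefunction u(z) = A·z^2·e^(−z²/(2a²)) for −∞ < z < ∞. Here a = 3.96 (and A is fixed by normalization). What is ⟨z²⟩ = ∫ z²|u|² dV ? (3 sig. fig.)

The expectation value is the |u|²-weighted average of z^2: ∫ z^2|u|² dz.
The ratio of the moment integral to the normalization integral gives ⟨z²⟩ = 5·a^2/2.
Putting a = 3.96 gives 39.20.

⟨z^2⟩ ≈ 39.2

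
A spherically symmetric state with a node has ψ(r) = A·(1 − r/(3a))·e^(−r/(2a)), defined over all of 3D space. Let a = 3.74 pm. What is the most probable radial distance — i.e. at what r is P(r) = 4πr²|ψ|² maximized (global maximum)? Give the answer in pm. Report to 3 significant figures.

The maximum of P(r) = 4πr²|ψ|² occurs where its derivative vanishes.
Solving yields r = a.
With a = 3.74, the most probable radial distance is 3.740 pm.

r ≈ 3.74 pm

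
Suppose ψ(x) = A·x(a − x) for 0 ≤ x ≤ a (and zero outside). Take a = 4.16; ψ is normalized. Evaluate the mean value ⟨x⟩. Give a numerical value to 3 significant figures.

By definition ⟨x⟩ = ∫ x |ψ(x)|² dx.
Expanding the polynomial and integrating term by term, since the A² factors cancel between numerator and denominator, ⟨x⟩ = a/2.
Putting a = 4.16 gives 2.080.

⟨x⟩ ≈ 2.08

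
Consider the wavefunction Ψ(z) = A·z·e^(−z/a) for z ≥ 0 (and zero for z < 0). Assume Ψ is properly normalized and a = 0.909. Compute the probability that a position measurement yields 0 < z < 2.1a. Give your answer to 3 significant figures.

The probability is P = ∫ |Ψ|² dz over [0, 2.1a].
The normalization integral ∫|Ψ|²dz over the whole domain equals a^3/4·A², and A² cancels in the ratio.
Let u = z/a; then A² and the length scale cancel, so P = ∫_{0}^{2.1} u^2·e^(-2·u) du ÷ ∫_{0}^{∞} u^2·e^(-2·u) du.
With ∫ u^2·e^(-2·u) du = -(2·u^2 + 2·u + 1)·e^(-2·u)/4 + C, the region integral is 1/4 - 701·e^(-21/5)/200 and the full one is 1/4.
The result is P = 0.7898.

P ≈ 0.790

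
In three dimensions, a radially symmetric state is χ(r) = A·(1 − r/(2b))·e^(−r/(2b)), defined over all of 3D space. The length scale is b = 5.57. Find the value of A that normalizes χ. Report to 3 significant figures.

The normalization condition is ∫|χ|² 4πr² dr = 1 from 0 to ∞.
(Spherical symmetry: dV = 4πr² dr.)
With χ = A·(1 − r/(2b))·e^(−r/(2b)), the integral evaluates to A²·[8·π·b^3].
Hence A² = 1/[8·π·b^3].
Substituting b = 5.57 gives A² = 0.0002302, so A = 0.01517.

A ≈ 0.0152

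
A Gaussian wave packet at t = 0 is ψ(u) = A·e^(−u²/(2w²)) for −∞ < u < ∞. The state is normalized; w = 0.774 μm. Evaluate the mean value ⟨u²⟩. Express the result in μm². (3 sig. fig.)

⟨u²⟩ = ∫ u^2 |ψ|² du over the full domain.
Evaluating both integrals, ⟨u²⟩ = w^2/2.
Putting w = 0.774 gives 0.2995.

⟨u^2⟩ ≈ 0.300 μm^2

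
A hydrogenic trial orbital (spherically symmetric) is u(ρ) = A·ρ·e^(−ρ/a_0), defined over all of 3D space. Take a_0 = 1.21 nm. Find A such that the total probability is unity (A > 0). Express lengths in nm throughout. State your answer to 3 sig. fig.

A ≈ 0.202 nm^(-5/2)

Require ∫ |u|² 4πρ² dρ = 1 over the whole domain.
The angular integral contributes 4π, leaving ∫₀^∞ ρ²|u|² dρ.
The integral (without the A² prefactor) comes out to 3·π·a_0^5.
So A² = (3·π·a_0^5)^(−1).
Substituting a_0 = 1.21 gives A² = 0.04091, so A = 0.2023.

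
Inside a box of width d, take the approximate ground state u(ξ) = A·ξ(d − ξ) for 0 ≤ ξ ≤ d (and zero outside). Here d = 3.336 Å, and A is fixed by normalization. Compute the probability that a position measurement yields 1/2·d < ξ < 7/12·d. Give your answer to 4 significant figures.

P ≈ 0.1534

The probability is P = ∫ |u|² dξ over [1/2·d, 7/12·d].
Since A² = 1/(d^5/30), this is the region integral divided by the full normalization integral.
Let t = ξ/d; then A² and the length scale cancel, so P = ∫_{1/2}^{7/12} t^2·(1 - t)^2 dt ÷ ∫_{0}^{1} t^2·(1 - t)^2 dt.
Using ∫ t^2·(1 - t)^2 dt = t^3·(6·t^2 - 15·t + 10)/30, the numerator is ≈ 0.00511269 and the denominator is 1/30.
The result is P = 0.15338.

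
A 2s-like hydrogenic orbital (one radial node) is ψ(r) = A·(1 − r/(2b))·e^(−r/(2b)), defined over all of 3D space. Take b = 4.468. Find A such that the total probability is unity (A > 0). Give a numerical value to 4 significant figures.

A ≈ 0.02112

The normalization condition is ∫|ψ|² 4πr² dr = 1 from 0 to ∞.
In 3D with spherical symmetry the volume element is 4πr² dr.
With ∫₀^∞ r^4 e^(−αr) dr = 4!/α^5, with ψ = A·(1 − r/(2b))·e^(−r/(2b)), the integral evaluates to A²·[8·π·b^3].
Hence A² = 1/[8·π·b^3].
Plugging in b = 4.468 yields A = 0.021121.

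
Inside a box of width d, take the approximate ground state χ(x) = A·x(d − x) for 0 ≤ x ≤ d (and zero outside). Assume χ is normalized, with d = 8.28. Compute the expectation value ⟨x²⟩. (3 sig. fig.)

⟨x^2⟩ ≈ 19.6

⟨x²⟩ = ∫ x^2 |χ|² dx over the full domain.
Expanding the polynomial and integrating term by term, since the A² factors cancel between numerator and denominator, ⟨x²⟩ = 2·d^2/7.
Putting d = 8.28 gives 19.59.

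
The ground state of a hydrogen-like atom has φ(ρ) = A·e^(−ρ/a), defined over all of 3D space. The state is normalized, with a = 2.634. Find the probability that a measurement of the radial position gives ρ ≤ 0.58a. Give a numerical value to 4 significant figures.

P ≈ 0.1120

With dV = 4πρ²dρ, the probability is ∫|φ|² dV over ρ ≤ 0.58a.
The full normalization integral is A²·[π·a^3] = 1, fixing A².
Let u = ρ/a; then A², 4π and the length scale all cancel, so P = ∫_{0}^{0.58} u^2·e^(-2·u) du ÷ ∫_{0}^{∞} u^2·e^(-2·u) du.
With ∫ u^2·e^(-2·u) du = -(2·u^2 + 2·u + 1)·e^(-2·u)/4 + C, the region integral is 1/4 - 3541·e^(-29/25)/5000 and the full one is 1/4.
Taking the ratio yields P = 0.11196.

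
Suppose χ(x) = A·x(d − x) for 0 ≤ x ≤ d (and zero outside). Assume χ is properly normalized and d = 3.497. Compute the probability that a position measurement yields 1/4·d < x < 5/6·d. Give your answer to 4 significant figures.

The probability is P = ∫ |χ|² dx over [1/4·d, 5/6·d].
With A² fixed by ∫|χ|² = 1, i.e. A² = (d^5/30)^(−1), substitute and integrate.
In terms of u = x/d (A² and the length scale cancel between numerator and denominator), P = [∫_{1/4}^{5/6} u^2·(1 - u)^2 du] / [∫_{0}^{1} u^2·(1 - u)^2 du].
An antiderivative of u^2·(1 - u)^2 is u^3·(6·u^2 - 15·u + 10)/30; evaluating from 1/4 to 5/6 gives ≈ 0.0286997, while the full integral is 1/30.
Taking the ratio, P = 0.86099.

P ≈ 0.8610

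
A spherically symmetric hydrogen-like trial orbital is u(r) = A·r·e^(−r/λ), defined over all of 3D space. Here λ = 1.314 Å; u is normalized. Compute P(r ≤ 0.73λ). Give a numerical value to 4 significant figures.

P ≈ 0.01676

Integrate the radial probability density 4πr²|u|² over r ≤ 0.73λ.
The full normalization integral is A²·[3·π·λ^5] = 1, fixing A².
Substituting t = r/λ, A², 4π and the length scale all cancel in the ratio: P = ∫_{0}^{0.73} t^4·e^(-2·t) dt / ∫_{0}^{∞} t^4·e^(-2·t) dt.
With ∫ t^4·e^(-2·t) dt = -(t^4/2 + t^3 + 3·t^2/2 + 3·t/2 + 3/4)·e^(-2·t) + C, the region integral is ≈ 0.0125666 and the full one is 3/4.
Taking the ratio yields P = 0.016756.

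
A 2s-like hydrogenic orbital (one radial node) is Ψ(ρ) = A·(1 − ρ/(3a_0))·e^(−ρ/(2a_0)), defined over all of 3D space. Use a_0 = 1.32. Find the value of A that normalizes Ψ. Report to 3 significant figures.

A ≈ 0.228

The normalization condition is ∫|Ψ|² 4πρ² dρ = 1 from 0 to ∞.
(Spherical symmetry: dV = 4πρ² dρ.)
With Ψ = A·(1 − ρ/(3a_0))·e^(−ρ/(2a_0)), the integral evaluates to A²·[8·π·a_0^3/3].
So A² = (8·π·a_0^3/3)^(−1).
Substituting a_0 = 1.32 gives A² = 0.05190, so A = 0.2278.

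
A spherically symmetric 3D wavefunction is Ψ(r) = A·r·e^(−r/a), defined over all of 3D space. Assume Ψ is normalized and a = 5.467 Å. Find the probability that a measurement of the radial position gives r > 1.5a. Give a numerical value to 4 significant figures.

With dV = 4πr²dr, the probability is ∫|Ψ|² dV over r > 1.5a.
A² is fixed by ∫₀^∞ 4πr²|Ψ|² dr = 1, i.e. A² = (3·π·a^5)^(−1).
Substituting u = r/a, A², 4π and the length scale all cancel in the ratio: P = ∫_{1.5}^{∞} u^4·e^(-2·u) du / ∫_{0}^{∞} u^4·e^(-2·u) du.
With ∫ u^4·e^(-2·u) du = -(u^4/2 + u^3 + 3·u^2/2 + 3·u/2 + 3/4)·e^(-2·u) + C, the region integral is 393·e^(-3)/32 and the full one is 3/4.
Taking the ratio yields P = 0.81526.

P ≈ 0.8153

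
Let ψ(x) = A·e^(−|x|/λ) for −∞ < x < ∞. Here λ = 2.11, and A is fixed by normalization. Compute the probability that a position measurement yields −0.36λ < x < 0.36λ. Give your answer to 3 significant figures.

P ≈ 0.513

P = ∫_{−0.36λ}^{0.36λ} |ψ(x)|² dx.
With A² fixed by ∫|ψ|² = 1, i.e. A² = (λ)^(−1), substitute and integrate.
Both integrals are even about x = 0, so only the x ≥ 0 halves are needed (the factors of 2 cancel). Let u = x/λ; then A² and the length scale cancel, so P = ∫_{0}^{0.36} e^(-2·u) du ÷ ∫_{0}^{∞} e^(-2·u) du.
An antiderivative of e^(-2·u) is -e^(-2·u)/2; evaluating from 0 to 0.36 gives 1/2 - e^(-18/25)/2, while the full integral is 1/2.
Taking the ratio, P = 0.5132.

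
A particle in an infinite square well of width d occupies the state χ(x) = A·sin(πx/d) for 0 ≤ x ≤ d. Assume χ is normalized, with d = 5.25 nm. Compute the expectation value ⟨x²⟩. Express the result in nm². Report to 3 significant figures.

The expectation value is the |χ|²-weighted average of x^2: ∫ x^2|χ|² dx.
Using sin²θ = (1 − cos 2θ)/2, the ratio of the moment integral to the normalization integral gives ⟨x²⟩ = -d^2/(2·π^2) + d^2/3.
With d = 5.25, ⟨x^2⟩ = 7.791.

⟨x^2⟩ ≈ 7.79 nm^2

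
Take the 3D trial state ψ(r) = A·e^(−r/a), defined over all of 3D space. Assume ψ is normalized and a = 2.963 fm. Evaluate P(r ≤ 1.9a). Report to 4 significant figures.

P ≈ 0.7311

P = ∫ |ψ|² 4πr² dr over r ≤ 1.9a.
The full normalization integral is A²·[π·a^3] = 1, fixing A².
In terms of u = r/a (A², 4π and the length scale all cancel between numerator and denominator), P = [∫_{0}^{1.9} u^2·e^(-2·u) du] / [∫_{0}^{∞} u^2·e^(-2·u) du].
An antiderivative of u^2·e^(-2·u) is -(2·u^2 + 2·u + 1)·e^(-2·u)/4; evaluating from 0 to 1.9 gives 1/4 - 601·e^(-19/5)/200, while the full integral is 1/4.
This evaluates to P = 0.73110.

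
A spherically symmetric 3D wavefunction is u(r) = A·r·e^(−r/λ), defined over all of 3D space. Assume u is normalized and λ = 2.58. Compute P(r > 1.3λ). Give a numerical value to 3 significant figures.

P ≈ 0.877

Integrate the radial probability density 4πr²|u|² over r > 1.3λ.
A² is fixed by ∫₀^∞ 4πr²|u|² dr = 1, i.e. A² = (3·π·λ^5)^(−1).
In terms of t = r/λ (A², 4π and the length scale all cancel between numerator and denominator), P = [∫_{1.3}^{∞} t^4·e^(-2·t) dt] / [∫_{0}^{∞} t^4·e^(-2·t) dt].
Using ∫ t^4·e^(-2·t) dt = -(t^4/2 + t^3 + 3·t^2/2 + 3·t/2 + 3/4)·e^(-2·t), the numerator is ≈ 0.65807 and the denominator is 3/4.
Taking the ratio yields P = 0.8774.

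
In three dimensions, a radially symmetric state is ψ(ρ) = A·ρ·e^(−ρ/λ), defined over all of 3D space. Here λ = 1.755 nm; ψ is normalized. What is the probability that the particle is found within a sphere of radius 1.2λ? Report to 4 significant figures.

Integrate the radial probability density 4πρ²|ψ|² over ρ ≤ 1.2λ.
Normalization gives A² = 1/(3·π·λ^5).
In terms of u = ρ/λ (A², 4π and the length scale all cancel between numerator and denominator), P = [∫_{0}^{1.2} u^4·e^(-2·u) du] / [∫_{0}^{∞} u^4·e^(-2·u) du].
Using ∫ u^4·e^(-2·u) du = -(u^4/2 + u^3 + 3·u^2/2 + 3·u/2 + 3/4)·e^(-2·u), the numerator is ≈ 0.0719014 and the denominator is 3/4.
This evaluates to P = 0.095869.

P ≈ 0.09587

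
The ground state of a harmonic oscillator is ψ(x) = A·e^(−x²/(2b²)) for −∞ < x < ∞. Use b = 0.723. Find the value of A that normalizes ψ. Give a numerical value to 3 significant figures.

A ≈ 0.883

Require ∫ |ψ|² dx = 1 over the whole domain.
Differentiating ∫e^(−αx²) dx = √(π/α) under α to get the higher moments, with ψ = A·e^(−x²/(2b²)), the integral evaluates to A²·[√(π)·b].
Substituting b = 0.723 gives A² = 0.7803, so A = 0.8834.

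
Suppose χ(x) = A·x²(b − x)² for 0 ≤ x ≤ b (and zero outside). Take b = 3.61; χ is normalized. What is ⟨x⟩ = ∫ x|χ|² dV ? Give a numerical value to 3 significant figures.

The expectation value is the |χ|²-weighted average of x: ∫ x|χ|² dx.
Expanding the polynomial and integrating term by term, evaluating both integrals, ⟨x⟩ = b/2.
Putting b = 3.61 gives 1.805.

⟨x⟩ ≈ 1.81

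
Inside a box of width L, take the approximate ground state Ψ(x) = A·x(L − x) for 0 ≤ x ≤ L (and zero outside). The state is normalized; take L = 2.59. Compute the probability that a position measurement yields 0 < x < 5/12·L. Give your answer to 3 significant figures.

The probability is P = ∫ |Ψ|² dx over [0, 5/12·L].
The normalization integral ∫|Ψ|²dx over the whole domain equals L^5/30·A², and A² cancels in the ratio.
Let u = x/L; then A² and the length scale cancel, so P = ∫_{0}^{5/12} u^2·(1 - u)^2 du ÷ ∫_{0}^{1} u^2·(1 - u)^2 du.
Using ∫ u^2·(1 - u)^2 du = u^3·(6·u^2 - 15·u + 10)/30, the numerator is ≈ 0.011554 and the denominator is 1/30.
Taking the ratio, P = 0.3466.

P ≈ 0.347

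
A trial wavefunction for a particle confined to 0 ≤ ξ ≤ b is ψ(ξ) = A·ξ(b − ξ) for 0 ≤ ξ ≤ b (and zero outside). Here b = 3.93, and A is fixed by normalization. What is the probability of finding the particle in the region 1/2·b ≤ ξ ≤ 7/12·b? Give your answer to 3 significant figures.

|ψ|² is the probability density, so P = ∫_{1/2·b}^{7/12·b} |ψ|² dξ.
Since A² = 1/(b^5/30), this is the region integral divided by the full normalization integral.
Let u = ξ/b; then A² and the length scale cancel, so P = ∫_{1/2}^{7/12} u^2·(1 - u)^2 du ÷ ∫_{0}^{1} u^2·(1 - u)^2 du.
With ∫ u^2·(1 - u)^2 du = u^3·(6·u^2 - 15·u + 10)/30 + C, the region integral is ≈ 0.0051127 and the full one is 1/30.
The result is P = 0.1534.

P ≈ 0.153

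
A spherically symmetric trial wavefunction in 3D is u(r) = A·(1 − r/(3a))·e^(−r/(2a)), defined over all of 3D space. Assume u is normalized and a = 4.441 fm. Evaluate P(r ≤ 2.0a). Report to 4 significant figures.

P ≈ 0.3233

P = ∫ |u|² 4πr² dr over r ≤ 2.0a.
The full normalization integral is A²·[8·π·a^3/3] = 1, fixing A².
Substituting t = r/a, A², 4π and the length scale all cancel in the ratio: P = ∫_{0}^{2.0} t^2·(1 - t/3)^2·e^(-t) dt / ∫_{0}^{∞} t^2·(1 - t/3)^2·e^(-t) dt.
With ∫ t^2·(1 - t/3)^2·e^(-t) dt = (-t^4 + 2·t^3 - 3·t^2 - 6·t - 6)·e^(-t)/9 + C, the region integral is 2/3 - 10·e^(-2)/3 and the full one is 2/3.
This evaluates to P = 0.32332.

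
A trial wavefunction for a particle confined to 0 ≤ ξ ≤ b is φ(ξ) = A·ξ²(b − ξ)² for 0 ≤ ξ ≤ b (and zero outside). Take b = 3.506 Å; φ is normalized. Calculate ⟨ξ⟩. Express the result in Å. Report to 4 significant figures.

By definition ⟨ξ⟩ = ∫ ξ |φ(ξ)|² dξ.
Evaluating both integrals, ⟨ξ⟩ = b/2.
With b = 3.506, ⟨ξ⟩ = 1.7530.

⟨ξ⟩ ≈ 1.753 Å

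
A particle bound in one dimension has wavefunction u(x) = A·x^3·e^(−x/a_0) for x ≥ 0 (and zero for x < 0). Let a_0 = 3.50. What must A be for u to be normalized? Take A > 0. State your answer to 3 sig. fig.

A ≈ 0.00526

We need A² ∫|f|² dx = 1, taking the integral from 0 to ∞.
Using ∫₀^∞ xⁿ e^(−αx) dx = n!/αⁿ⁺¹, ∫|u|² dx = A²·(45·a_0^7/8).
Hence A² = 1/[45·a_0^7/8].
With a_0 = 3.50: A² = 0.00002763 and A = 0.005257.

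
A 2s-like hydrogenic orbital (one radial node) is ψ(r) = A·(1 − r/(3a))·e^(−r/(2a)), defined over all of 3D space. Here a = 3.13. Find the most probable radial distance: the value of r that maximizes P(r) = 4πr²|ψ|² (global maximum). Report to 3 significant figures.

r ≈ 3.13

Set d/dr [P(r) = 4πr²|ψ|²] = 0 and solve for r > 0.
Solving yields r = a.
With a = 3.13, the most probable radial distance is 3.130.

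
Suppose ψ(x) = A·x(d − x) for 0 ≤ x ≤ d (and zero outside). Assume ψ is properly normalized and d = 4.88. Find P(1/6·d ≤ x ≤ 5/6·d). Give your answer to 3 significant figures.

P ≈ 0.929

The probability is P = ∫ |ψ|² dx over [1/6·d, 5/6·d].
Since A² = 1/(d^5/30), this is the region integral divided by the full normalization integral.
Let u = x/d; then A² and the length scale cancel, so P = ∫_{1/6}^{5/6} u^2·(1 - u)^2 du ÷ ∫_{0}^{1} u^2·(1 - u)^2 du.
Using ∫ u^2·(1 - u)^2 du = u^3·(6·u^2 - 15·u + 10)/30, the numerator is 301/9720 and the denominator is 1/30.
Evaluating gives P = 301/324.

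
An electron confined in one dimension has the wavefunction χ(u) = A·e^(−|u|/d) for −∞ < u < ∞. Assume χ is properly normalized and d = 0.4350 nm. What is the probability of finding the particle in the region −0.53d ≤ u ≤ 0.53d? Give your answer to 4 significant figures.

P ≈ 0.6535

The probability is P = ∫ |χ|² du over [−0.53d, 0.53d].
With A² fixed by ∫|χ|² = 1, i.e. A² = (d)^(−1), substitute and integrate.
Both integrals are even about u = 0, so only the u ≥ 0 halves are needed (the factors of 2 cancel). Substituting t = u/d, A² and the length scale cancel in the ratio: P = ∫_{0}^{0.53} e^(-2·t) dt / ∫_{0}^{∞} e^(-2·t) dt.
An antiderivative of e^(-2·t) is -e^(-2·t)/2; evaluating from 0 to 0.53 gives 1/2 - e^(-53/50)/2, while the full integral is 1/2.
This works out to P = 0.65354.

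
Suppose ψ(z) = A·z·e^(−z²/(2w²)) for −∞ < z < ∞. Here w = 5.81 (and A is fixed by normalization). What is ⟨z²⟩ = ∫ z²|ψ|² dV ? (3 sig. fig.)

By definition ⟨z²⟩ = ∫ z^2 |ψ(z)|² dz.
Differentiating ∫e^(−αz²) dz = √(π/α) under α to get the higher moments, evaluating both integrals, ⟨z²⟩ = 3·w^2/2.
Putting w = 5.81 gives 50.63.

⟨z^2⟩ ≈ 50.6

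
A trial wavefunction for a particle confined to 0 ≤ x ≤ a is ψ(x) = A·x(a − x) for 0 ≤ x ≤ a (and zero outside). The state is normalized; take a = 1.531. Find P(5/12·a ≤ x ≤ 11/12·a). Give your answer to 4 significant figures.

P ≈ 0.6483

P = ∫_{5/12·a}^{11/12·a} |ψ(x)|² dx.
With A² fixed by ∫|ψ|² = 1, i.e. A² = (a^5/30)^(−1), substitute and integrate.
In terms of u = x/a (A² and the length scale cancel between numerator and denominator), P = [∫_{5/12}^{11/12} u^2·(1 - u)^2 du] / [∫_{0}^{1} u^2·(1 - u)^2 du].
Using ∫ u^2·(1 - u)^2 du = u^3·(6·u^2 - 15·u + 10)/30, the numerator is ≈ 0.0216098 and the denominator is 1/30.
This works out to P = 4481/6912.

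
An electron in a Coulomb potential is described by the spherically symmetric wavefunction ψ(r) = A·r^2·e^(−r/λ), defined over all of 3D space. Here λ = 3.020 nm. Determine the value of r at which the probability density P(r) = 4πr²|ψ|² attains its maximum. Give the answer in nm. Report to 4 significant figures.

r ≈ 9.060 nm

The maximum of P(r) = 4πr²|ψ|² occurs where its derivative vanishes.
Solving yields r = 3·λ.
With λ = 3.020, the most probable radial distance is 9.0600 nm.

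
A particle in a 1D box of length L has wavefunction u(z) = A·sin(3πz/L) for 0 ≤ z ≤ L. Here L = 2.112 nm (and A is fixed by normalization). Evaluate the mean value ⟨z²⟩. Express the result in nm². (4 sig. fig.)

⟨z²⟩ = ∫ z^2 |u|² dz over the full domain.
Using sin²θ = (1 − cos 2θ)/2, the ratio of the moment integral to the normalization integral gives ⟨z²⟩ = -L^2/(18·π^2) + L^2/3.
Putting L = 2.112 gives 1.4617.

⟨z^2⟩ ≈ 1.462 nm^2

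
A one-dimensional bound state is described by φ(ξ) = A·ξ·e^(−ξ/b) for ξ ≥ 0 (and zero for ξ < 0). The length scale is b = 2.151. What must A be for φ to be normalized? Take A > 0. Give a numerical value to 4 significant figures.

A ≈ 0.6340

Normalization requires ∫|φ|² dξ = 1, integrated from 0 to ∞.
The integral (without the A² prefactor) comes out to b^3/4.
So A² = (b^3/4)^(−1).
Plugging in b = 2.151 yields A = 0.63397.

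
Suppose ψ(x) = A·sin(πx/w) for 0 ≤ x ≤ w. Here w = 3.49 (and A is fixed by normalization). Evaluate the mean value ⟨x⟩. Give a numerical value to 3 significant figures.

⟨x⟩ ≈ 1.75

⟨x⟩ = ∫ x |ψ|² dx over the full domain.
With ∫₀^w sin²(nπx/w) dx = w/2, the ratio of the moment integral to the normalization integral gives ⟨x⟩ = w/2.
With w = 3.49, ⟨x⟩ = 1.745.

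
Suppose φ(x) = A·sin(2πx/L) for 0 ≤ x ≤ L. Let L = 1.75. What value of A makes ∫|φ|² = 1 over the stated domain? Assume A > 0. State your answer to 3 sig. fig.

We need A² ∫|f|² dx = 1, taking the integral from 0 to L.
∫|φ|² dx = A²·(L/2).
Hence A² = 1/[L/2].
Substituting L = 1.75 gives A² = 1.143, so A = 1.069.

A ≈ 1.07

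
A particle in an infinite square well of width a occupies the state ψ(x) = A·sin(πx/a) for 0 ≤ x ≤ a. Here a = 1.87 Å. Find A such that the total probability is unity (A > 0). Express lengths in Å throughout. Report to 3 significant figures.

We need A² ∫|f|² dx = 1, taking the integral from 0 to a.
With ∫₀^a sin²(nπx/a) dx = a/2, with ψ = A·sin(πx/a), the integral evaluates to A²·[a/2].
So A² = (a/2)^(−1).
Plugging in a = 1.87 yields A = 1.034.

A ≈ 1.03 Å^(-1/2)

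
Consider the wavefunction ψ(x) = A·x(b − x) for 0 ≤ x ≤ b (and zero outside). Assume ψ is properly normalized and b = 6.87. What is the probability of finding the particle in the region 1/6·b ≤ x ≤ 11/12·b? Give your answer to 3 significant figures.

P = ∫_{1/6·b}^{11/12·b} |ψ(x)|² dx.
The normalization integral ∫|ψ|²dx over the whole domain equals b^5/30·A², and A² cancels in the ratio.
In terms of u = x/b (A² and the length scale cancel between numerator and denominator), P = [∫_{1/6}^{11/12} u^2·(1 - u)^2 du] / [∫_{0}^{1} u^2·(1 - u)^2 du].
An antiderivative of u^2·(1 - u)^2 is u^3·(6·u^2 - 15·u + 10)/30; evaluating from 1/6 to 11/12 gives ≈ 0.031981, while the full integral is 1/30.
This works out to P = 4421/4608.

P ≈ 0.959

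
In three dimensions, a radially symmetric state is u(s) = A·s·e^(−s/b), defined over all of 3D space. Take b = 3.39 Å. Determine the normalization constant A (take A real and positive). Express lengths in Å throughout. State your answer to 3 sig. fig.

Require ∫ |u|² 4πs² ds = 1 over the whole domain.
Using ∫₀^∞ sⁿ e^(−αs) ds = n!/αⁿ⁺¹, with u = A·s·e^(−s/b), the integral evaluates to A²·[3·π·b^5].
Setting this equal to 1 gives A² = 1/(3·π·b^5).
With b = 3.39: A² = 0.0002370 and A = 0.01539.

A ≈ 0.0154 Å^(-5/2)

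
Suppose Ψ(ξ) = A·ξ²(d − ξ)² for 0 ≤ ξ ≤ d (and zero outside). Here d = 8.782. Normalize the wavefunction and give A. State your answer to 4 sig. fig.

We need A² ∫|f|² dξ = 1, taking the integral from 0 to d.
Expanding the polynomial and integrating term by term, with Ψ = A·ξ²(d − ξ)², the integral evaluates to A²·[d^9/630].
Substituting d = 8.782 gives A² = 0.0000020277, so A = 0.0014240.

A ≈ 0.001424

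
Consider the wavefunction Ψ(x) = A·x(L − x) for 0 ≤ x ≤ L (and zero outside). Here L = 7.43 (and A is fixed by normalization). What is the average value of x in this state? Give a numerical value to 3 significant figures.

⟨x⟩ ≈ 3.72

The expectation value is the |Ψ|²-weighted average of x: ∫ x|Ψ|² dx.
Expanding the polynomial and integrating term by term, the ratio of the moment integral to the normalization integral gives ⟨x⟩ = L/2.
Putting L = 7.43 gives 3.715.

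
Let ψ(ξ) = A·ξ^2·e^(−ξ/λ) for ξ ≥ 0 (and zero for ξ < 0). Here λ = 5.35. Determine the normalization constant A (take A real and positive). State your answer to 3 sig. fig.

A ≈ 0.0174

Normalization requires ∫|ψ|² dξ = 1, integrated from 0 to ∞.
With ∫₀^∞ ξ^4 e^(−αξ) dξ = 4!/α^5, with ψ = A·ξ^2·e^(−ξ/λ), the integral evaluates to A²·[3·λ^5/4].
With λ = 5.35: A² = 0.0003042 and A = 0.01744.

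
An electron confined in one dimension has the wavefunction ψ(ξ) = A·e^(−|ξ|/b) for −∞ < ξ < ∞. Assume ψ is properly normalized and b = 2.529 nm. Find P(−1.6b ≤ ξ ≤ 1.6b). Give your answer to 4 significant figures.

P ≈ 0.9592

P = ∫_{−1.6b}^{1.6b} |ψ(ξ)|² dξ.
The normalization integral ∫|ψ|²dξ over the whole domain equals b·A², and A² cancels in the ratio.
Both integrals are even about ξ = 0, so only the ξ ≥ 0 halves are needed (the factors of 2 cancel). Let u = ξ/b; then A² and the length scale cancel, so P = ∫_{0}^{1.6} e^(-2·u) du ÷ ∫_{0}^{∞} e^(-2·u) du.
An antiderivative of e^(-2·u) is -e^(-2·u)/2; evaluating from 0 to 1.6 gives 1/2 - e^(-16/5)/2, while the full integral is 1/2.
This works out to P = 0.95924.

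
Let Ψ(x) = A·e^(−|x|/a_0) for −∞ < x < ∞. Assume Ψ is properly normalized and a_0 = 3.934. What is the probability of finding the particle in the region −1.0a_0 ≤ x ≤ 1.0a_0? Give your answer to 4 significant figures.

P = ∫_{−1.0a_0}^{1.0a_0} |Ψ(x)|² dx.
Since A² = 1/(a_0), this is the region integral divided by the full normalization integral.
By symmetry take twice the x ≥ 0 contribution in numerator and denominator; the 2's cancel. Let u = x/a_0; then A² and the length scale cancel, so P = ∫_{0}^{1.0} e^(-2·u) du ÷ ∫_{0}^{∞} e^(-2·u) du.
Using ∫ e^(-2·u) du = -e^(-2·u)/2, the numerator is 1/2 - e^(-2)/2 and the denominator is 1/2.
Taking the ratio, P = 0.86466.

P ≈ 0.8647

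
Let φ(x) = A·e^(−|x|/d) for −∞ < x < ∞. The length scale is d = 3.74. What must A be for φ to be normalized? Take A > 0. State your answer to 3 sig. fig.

A ≈ 0.517

Normalization requires ∫|φ|² dx = 1, integrated from −∞ to ∞.
With ∫₀^∞ x^0 e^(−αx) dx = 0!/α^1, ∫|φ|² dx = A²·(d).
Hence A² = 1/[d].
With d = 3.74: A² = 0.2674 and A = 0.5171.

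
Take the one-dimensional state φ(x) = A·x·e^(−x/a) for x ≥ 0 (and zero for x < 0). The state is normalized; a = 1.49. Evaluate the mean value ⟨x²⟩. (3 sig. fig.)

The expectation value is the |φ|²-weighted average of x^2: ∫ x^2|φ|² dx.
Since the A² factors cancel between numerator and denominator, ⟨x²⟩ = 3·a^2.
With a = 1.49, ⟨x^2⟩ = 6.660.

⟨x^2⟩ ≈ 6.66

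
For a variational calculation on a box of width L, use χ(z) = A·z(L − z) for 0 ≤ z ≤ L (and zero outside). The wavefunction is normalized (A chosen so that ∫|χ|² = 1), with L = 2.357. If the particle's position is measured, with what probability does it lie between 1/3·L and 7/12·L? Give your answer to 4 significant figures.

P ≈ 0.4435

P = ∫_{1/3·L}^{7/12·L} |χ(z)|² dz.
With A² fixed by ∫|χ|² = 1, i.e. A² = (L^5/30)^(−1), substitute and integrate.
Let u = z/L; then A² and the length scale cancel, so P = ∫_{1/3}^{7/12} u^2·(1 - u)^2 du ÷ ∫_{0}^{1} u^2·(1 - u)^2 du.
With ∫ u^2·(1 - u)^2 du = u^3·(6·u^2 - 15·u + 10)/30 + C, the region integral is ≈ 0.0147835 and the full one is 1/30.
This works out to P = 0.44350.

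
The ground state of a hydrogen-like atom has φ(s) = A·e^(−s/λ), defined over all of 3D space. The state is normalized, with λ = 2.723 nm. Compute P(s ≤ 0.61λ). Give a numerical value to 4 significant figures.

With dV = 4πs²ds, the probability is ∫|φ|² dV over s ≤ 0.61λ.
Normalization gives A² = 1/(π·λ^3).
Substituting u = s/λ, A², 4π and the length scale all cancel in the ratio: P = ∫_{0}^{0.61} u^2·e^(-2·u) du / ∫_{0}^{∞} u^2·e^(-2·u) du.
Using ∫ u^2·e^(-2·u) du = -(2·u^2 + 2·u + 1)·e^(-2·u)/4, the numerator is ≈ 0.0312197 and the denominator is 1/4.
This evaluates to P = 0.12488.

P ≈ 0.1249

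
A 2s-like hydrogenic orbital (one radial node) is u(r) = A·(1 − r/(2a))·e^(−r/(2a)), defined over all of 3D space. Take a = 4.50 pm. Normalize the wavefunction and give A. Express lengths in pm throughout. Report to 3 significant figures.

A ≈ 0.0209 pm^(-3/2)

The normalization condition is ∫|u|² 4πr² dr = 1 from 0 to ∞.
In 3D with spherical symmetry the volume element is 4πr² dr.
Using ∫₀^∞ rⁿ e^(−αr) dr = n!/αⁿ⁺¹, the integral (without the A² prefactor) comes out to 8·π·a^3.
Setting this equal to 1 gives A² = 1/(8·π·a^3).
Substituting a = 4.50 gives A² = 0.0004366, so A = 0.02090.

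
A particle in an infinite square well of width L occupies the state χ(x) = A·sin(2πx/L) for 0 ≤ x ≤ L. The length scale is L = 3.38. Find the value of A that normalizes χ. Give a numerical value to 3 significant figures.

A ≈ 0.769

The normalization condition is ∫|χ|² dx = 1 from 0 to L.
With ∫₀^L sin²(nπx/L) dx = L/2, ∫|χ|² dx = A²·(L/2).
Setting this equal to 1 gives A² = 1/(L/2).
With L = 3.38: A² = 0.5917 and A = 0.7692.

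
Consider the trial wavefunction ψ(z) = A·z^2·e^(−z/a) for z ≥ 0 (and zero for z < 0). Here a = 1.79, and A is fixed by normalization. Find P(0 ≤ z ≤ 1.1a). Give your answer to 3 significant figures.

P = ∫_{0}^{1.1a} |ψ(z)|² dz.
Since A² = 1/(3·a^5/4), this is the region integral divided by the full normalization integral.
Let u = z/a; then A² and the length scale cancel, so P = ∫_{0}^{1.1} u^4·e^(-2·u) du ÷ ∫_{0}^{∞} u^4·e^(-2·u) du.
With ∫ u^4·e^(-2·u) du = -(u^4/2 + u^3 + 3·u^2/2 + 3·u/2 + 3/4)·e^(-2·u) + C, the region integral is ≈ 0.054372 and the full one is 3/4.
Taking the ratio, P = 0.07250.

P ≈ 0.0725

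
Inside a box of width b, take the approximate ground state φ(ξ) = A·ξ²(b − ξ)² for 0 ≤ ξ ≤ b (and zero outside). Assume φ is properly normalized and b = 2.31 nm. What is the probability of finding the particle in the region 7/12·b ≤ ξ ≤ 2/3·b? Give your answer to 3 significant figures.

The probability is P = ∫ |φ|² dξ over [7/12·b, 2/3·b].
With A² fixed by ∫|φ|² = 1, i.e. A² = (b^9/630)^(−1), substitute and integrate.
Let u = ξ/b; then A² and the length scale cancel, so P = ∫_{7/12}^{2/3} u^4·(1 - u)^4 du ÷ ∫_{0}^{1} u^4·(1 - u)^4 du.
Using ∫ u^4·(1 - u)^4 du = u^5·(70·u^4 - 315·u^3 + 540·u^2 - 420·u + 126)/630, the numerator is ≈ 0.00024997 and the denominator is 1/630.
Evaluating gives P = 0.1575.

P ≈ 0.157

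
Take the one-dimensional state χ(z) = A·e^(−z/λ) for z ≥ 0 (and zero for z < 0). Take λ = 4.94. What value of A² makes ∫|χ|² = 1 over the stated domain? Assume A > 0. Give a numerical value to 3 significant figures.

Require ∫ |χ|² dz = 1 over the whole domain.
With χ = A·e^(−z/λ), the integral evaluates to A²·[λ/2].
Setting this equal to 1 gives A² = 1/(λ/2).
Substituting λ = 4.94 gives A² = 0.4049, so A = 0.6363.

A^2 ≈ 0.405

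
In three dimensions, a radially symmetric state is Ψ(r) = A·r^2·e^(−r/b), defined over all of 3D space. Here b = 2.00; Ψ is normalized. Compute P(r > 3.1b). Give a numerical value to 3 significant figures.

With dV = 4πr²dr, the probability is ∫|Ψ|² dV over r > 3.1b.
A² is fixed by ∫₀^∞ 4πr²|Ψ|² dr = 1, i.e. A² = (45·π·b^7/2)^(−1).
In terms of u = r/b (A², 4π and the length scale all cancel between numerator and denominator), P = [∫_{3.1}^{∞} u^6·e^(-2·u) du] / [∫_{0}^{∞} u^6·e^(-2·u) du].
Using ∫ u^6·e^(-2·u) du = -(4·u^6 + 12·u^5 + 30·u^4 + 60·u^3 + 90·u^2 + 90·u + 45)·e^(-2·u)/8, the numerator is ≈ 3.2299 and the denominator is 45/8.
The region integral divided by the full integral gives P = 0.5742.

P ≈ 0.574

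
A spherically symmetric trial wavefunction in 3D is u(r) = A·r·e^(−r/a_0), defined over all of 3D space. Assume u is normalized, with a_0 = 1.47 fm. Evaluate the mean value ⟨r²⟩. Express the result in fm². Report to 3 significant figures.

By definition ⟨r²⟩ = ∫ r^2 |u(r)|² 4πr² dr.
With ∫₀^∞ r^6 e^(−αr) dr = 6!/α^7, evaluating both integrals, ⟨r²⟩ = 15·a_0^2/2.
With a_0 = 1.47, ⟨r^2⟩ = 16.21.

⟨r^2⟩ ≈ 16.2 fm^2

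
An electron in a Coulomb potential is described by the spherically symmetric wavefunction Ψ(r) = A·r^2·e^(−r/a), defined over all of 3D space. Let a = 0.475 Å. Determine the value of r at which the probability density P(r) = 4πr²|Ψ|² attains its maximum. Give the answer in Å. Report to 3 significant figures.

r ≈ 1.43 Å

The maximum of P(r) = 4πr²|Ψ|² occurs where its derivative vanishes.
This gives r = 3·a.
With a = 0.475, the most probable radial distance is 1.425 Å.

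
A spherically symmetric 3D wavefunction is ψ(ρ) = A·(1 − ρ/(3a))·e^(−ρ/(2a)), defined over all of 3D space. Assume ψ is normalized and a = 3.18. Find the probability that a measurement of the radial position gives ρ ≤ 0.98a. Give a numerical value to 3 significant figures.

With dV = 4πρ²dρ, the probability is ∫|ψ|² dV over ρ ≤ 0.98a.
A² is fixed by ∫₀^∞ 4πρ²|ψ|² dρ = 1, i.e. A² = (8·π·a^3/3)^(−1).
In terms of u = ρ/a (A², 4π and the length scale all cancel between numerator and denominator), P = [∫_{0}^{0.98} u^2·(1 - u/3)^2·e^(-u) du] / [∫_{0}^{∞} u^2·(1 - u/3)^2·e^(-u) du].
An antiderivative of u^2·(1 - u/3)^2·e^(-u) is (-u^4 + 2·u^3 - 3·u^2 - 6·u - 6)·e^(-u)/9; evaluating from 0 to 0.98 gives ≈ 0.091140, while the full integral is 2/3.
The region integral divided by the full integral gives P = 0.1367.

P ≈ 0.137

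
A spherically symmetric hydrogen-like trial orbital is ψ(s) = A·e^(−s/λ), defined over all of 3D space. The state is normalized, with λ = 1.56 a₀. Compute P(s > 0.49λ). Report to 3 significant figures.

P ≈ 0.923

Integrate the radial probability density 4πs²|ψ|² over s > 0.49λ.
Normalization gives A² = 1/(π·λ^3).
Let u = s/λ; then A², 4π and the length scale all cancel, so P = ∫_{0.49}^{∞} u^2·e^(-2·u) du ÷ ∫_{0}^{∞} u^2·e^(-2·u) du.
With ∫ u^2·e^(-2·u) du = -(2·u^2 + 2·u + 1)·e^(-2·u)/4 + C, the region integral is ≈ 0.23084 and the full one is 1/4.
This evaluates to P = 0.9233.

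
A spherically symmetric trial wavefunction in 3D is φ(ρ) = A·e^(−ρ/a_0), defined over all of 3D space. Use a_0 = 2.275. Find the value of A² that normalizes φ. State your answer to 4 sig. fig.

Require ∫ |φ|² 4πρ² dρ = 1 over the whole domain.
In 3D with spherical symmetry the volume element is 4πρ² dρ.
Using ∫₀^∞ ρⁿ e^(−αρ) dρ = n!/αⁿ⁺¹, with φ = A·e^(−ρ/a_0), the integral evaluates to A²·[π·a_0^3].
Setting this equal to 1 gives A² = 1/(π·a_0^3).
Plugging in a_0 = 2.275 yields A = 0.16442.

A^2 ≈ 0.02703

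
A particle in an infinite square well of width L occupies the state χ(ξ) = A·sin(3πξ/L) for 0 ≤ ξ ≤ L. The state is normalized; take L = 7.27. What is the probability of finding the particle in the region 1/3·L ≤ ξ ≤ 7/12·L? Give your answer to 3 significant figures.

The probability is P = ∫ |χ|² dξ over [1/3·L, 7/12·L].
With A² fixed by ∫|χ|² = 1, i.e. A² = (L/2)^(−1), substitute and integrate.
In terms of u = ξ/L (A² and the length scale cancel between numerator and denominator), P = [∫_{1/3}^{7/12} sin(3·π·u)^2 du] / [∫_{0}^{1} sin(3·π·u)^2 du].
With ∫ sin(3·π·u)^2 du = u/2 - sin(6·π·u)/(12·π) + C, the region integral is 1/(12·π) + 1/8 and the full one is 1/2.
Taking the ratio, P = (2 + 3·π)/(12·π).

P ≈ 0.303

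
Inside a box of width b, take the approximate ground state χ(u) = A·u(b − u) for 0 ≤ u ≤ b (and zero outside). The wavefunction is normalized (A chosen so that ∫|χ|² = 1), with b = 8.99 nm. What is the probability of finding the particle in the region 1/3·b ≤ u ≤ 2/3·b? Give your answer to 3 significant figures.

P ≈ 0.580

P = ∫_{1/3·b}^{2/3·b} |χ(u)|² du.
Since A² = 1/(b^5/30), this is the region integral divided by the full normalization integral.
Substituting t = u/b, A² and the length scale cancel in the ratio: P = ∫_{1/3}^{2/3} t^2·(1 - t)^2 dt / ∫_{0}^{1} t^2·(1 - t)^2 dt.
With ∫ t^2·(1 - t)^2 dt = t^3·(6·t^2 - 15·t + 10)/30 + C, the region integral is 47/2430 and the full one is 1/30.
Taking the ratio, P = 47/81.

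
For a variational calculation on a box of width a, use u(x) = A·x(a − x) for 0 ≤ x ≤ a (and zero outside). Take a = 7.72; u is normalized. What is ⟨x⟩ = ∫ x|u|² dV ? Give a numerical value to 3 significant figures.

⟨x⟩ ≈ 3.86

The expectation value is the |u|²-weighted average of x: ∫ x|u|² dx.
Expanding the polynomial and integrating term by term, the ratio of the moment integral to the normalization integral gives ⟨x⟩ = a/2.
With a = 7.72, ⟨x⟩ = 3.860.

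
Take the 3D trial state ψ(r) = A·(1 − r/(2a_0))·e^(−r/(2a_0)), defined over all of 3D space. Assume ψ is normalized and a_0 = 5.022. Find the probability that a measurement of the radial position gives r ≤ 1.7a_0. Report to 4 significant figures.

P ≈ 0.05205

P = ∫ |ψ|² 4πr² dr over r ≤ 1.7a_0.
The full normalization integral is A²·[8·π·a_0^3] = 1, fixing A².
Substituting u = r/a_0, A², 4π and the length scale all cancel in the ratio: P = ∫_{0}^{1.7} u^2·(1 - u/2)^2·e^(-u) du / ∫_{0}^{∞} u^2·(1 - u/2)^2·e^(-u) du.
With ∫ u^2·(1 - u/2)^2·e^(-u) du = -(u^4/4 + u^2 + 2·u + 2)·e^(-u) + C, the region integral is ≈ 0.104106 and the full one is 2.
This evaluates to P = 0.052053.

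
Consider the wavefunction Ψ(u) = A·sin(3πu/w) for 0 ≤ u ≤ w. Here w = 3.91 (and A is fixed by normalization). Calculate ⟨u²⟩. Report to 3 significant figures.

⟨u^2⟩ ≈ 5.01

By definition ⟨u²⟩ = ∫ u^2 |Ψ(u)|² du.
The ratio of the moment integral to the normalization integral gives ⟨u²⟩ = -w^2/(18·π^2) + w^2/3.
Putting w = 3.91 gives 5.010.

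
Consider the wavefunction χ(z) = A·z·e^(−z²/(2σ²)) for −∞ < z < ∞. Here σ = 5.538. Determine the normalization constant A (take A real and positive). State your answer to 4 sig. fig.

We need A² ∫|f|² dz = 1, taking the integral from −∞ to ∞.
The integral (without the A² prefactor) comes out to √(π)·σ^3/2.
Setting this equal to 1 gives A² = 1/(√(π)·σ^3/2).
With σ = 5.538: A² = 0.0066435 and A = 0.081508.

A ≈ 0.08151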